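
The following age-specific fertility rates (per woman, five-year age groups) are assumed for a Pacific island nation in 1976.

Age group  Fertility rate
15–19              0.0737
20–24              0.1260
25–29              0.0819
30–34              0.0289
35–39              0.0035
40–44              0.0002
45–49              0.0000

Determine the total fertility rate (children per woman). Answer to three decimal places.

1.571

Sum of ASFRs = 0.0737 + 0.1260 + 0.0819 + 0.0289 + 0.0035 + 0.0002 + 0.0000 = 0.3142
TFR = 5 × 0.3142 = 1.571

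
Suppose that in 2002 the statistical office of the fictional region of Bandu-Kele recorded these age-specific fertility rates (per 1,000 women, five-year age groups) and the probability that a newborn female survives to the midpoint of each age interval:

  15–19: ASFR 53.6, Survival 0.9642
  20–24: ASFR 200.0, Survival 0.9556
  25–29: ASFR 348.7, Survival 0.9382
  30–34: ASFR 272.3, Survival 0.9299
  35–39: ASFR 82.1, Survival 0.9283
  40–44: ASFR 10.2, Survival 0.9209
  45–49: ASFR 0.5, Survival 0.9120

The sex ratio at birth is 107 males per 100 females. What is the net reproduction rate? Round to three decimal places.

2.196

Proportion female at birth = 100 / (100 + 107) = 0.48309.
Survival-weighted fertility by age (5·fₓ·Sₓ):
  15–19: 5 × 53.6/1000 × 0.9642 = 0.25841
  20–24: 5 × 200.0/1000 × 0.9556 = 0.95560
  25–29: 5 × 348.7/1000 × 0.9382 = 1.63575
  30–34: 5 × 272.3/1000 × 0.9299 = 1.26606
  35–39: 5 × 82.1/1000 × 0.9283 = 0.38107
  40–44: 5 × 10.2/1000 × 0.9209 = 0.04697
  45–49: 5 × 0.5/1000 × 0.9120 = 0.00228
Sum = 4.54614
NRR = 0.48309 × 4.54614 = 2.19619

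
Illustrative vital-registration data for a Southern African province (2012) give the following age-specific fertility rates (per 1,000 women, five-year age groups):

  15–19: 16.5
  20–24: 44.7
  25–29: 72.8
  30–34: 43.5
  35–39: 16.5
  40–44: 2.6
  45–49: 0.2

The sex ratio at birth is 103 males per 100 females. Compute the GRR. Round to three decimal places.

Proportion female at birth = 100 / (100 + 103) = 0.49261.
Sum of ASFRs = 16.5 + 44.7 + 72.8 + 43.5 + 16.5 + 2.6 + 0.2 = 196.8
TFR = 5 × 196.8 / 1000 = 0.984
GRR = 0.49261 × 0.984 = 0.48473

0.485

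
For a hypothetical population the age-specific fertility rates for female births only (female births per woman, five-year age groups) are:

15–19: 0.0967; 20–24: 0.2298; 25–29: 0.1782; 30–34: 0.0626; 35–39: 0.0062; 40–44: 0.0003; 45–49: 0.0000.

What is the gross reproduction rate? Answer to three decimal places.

2.869

Sum of female ASFRs = 0.0967 + 0.2298 + 0.1782 + 0.0626 + 0.0062 + 0.0003 + 0.0000 = 0.5738
GRR = 5 × 0.5738 = 2.869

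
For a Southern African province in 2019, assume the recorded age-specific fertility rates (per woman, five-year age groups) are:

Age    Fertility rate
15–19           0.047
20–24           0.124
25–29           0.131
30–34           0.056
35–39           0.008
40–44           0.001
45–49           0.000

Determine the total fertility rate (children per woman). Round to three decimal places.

1.835

Sum of ASFRs = 0.047 + 0.124 + 0.131 + 0.056 + 0.008 + 0.001 + 0.000 = 0.367
TFR = 5 × 0.367 = 1.835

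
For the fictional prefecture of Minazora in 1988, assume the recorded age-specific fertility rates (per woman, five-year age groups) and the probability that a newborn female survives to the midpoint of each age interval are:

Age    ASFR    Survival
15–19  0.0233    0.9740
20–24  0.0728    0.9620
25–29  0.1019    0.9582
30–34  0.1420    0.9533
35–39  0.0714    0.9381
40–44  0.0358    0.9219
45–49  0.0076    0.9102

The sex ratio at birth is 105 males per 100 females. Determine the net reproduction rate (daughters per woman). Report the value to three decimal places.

1.055

Proportion female at birth = 100 / (100 + 105) = 0.48780.
Weighting each age-specific rate by interval width and survival:
  15–19: 5 × 0.0233 × 0.9740 = 0.11347
  20–24: 5 × 0.0728 × 0.9620 = 0.35017
  25–29: 5 × 0.1019 × 0.9582 = 0.48820
  30–34: 5 × 0.1420 × 0.9533 = 0.67684
  35–39: 5 × 0.0714 × 0.9381 = 0.33490
  40–44: 5 × 0.0358 × 0.9219 = 0.16502
  45–49: 5 × 0.0076 × 0.9102 = 0.03459
Sum = 2.16319
NRR = 0.48780 × 2.16319 = 1.05520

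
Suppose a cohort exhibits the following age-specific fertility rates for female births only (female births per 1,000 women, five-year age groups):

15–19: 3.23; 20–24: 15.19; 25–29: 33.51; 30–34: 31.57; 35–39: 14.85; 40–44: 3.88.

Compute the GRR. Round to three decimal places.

Sum of female ASFRs = 3.23 + 15.19 + 33.51 + 31.57 + 14.85 + 3.88 = 102.23
GRR = 5 × 102.23 / 1000 = 0.51115

0.511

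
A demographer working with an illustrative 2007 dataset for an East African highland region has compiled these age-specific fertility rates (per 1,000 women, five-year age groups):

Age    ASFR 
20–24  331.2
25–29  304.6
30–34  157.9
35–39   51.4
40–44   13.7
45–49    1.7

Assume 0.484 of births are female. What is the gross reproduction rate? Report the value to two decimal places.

Proportion female at birth = 0.484.
Sum of ASFRs = 331.2 + 304.6 + 157.9 + 51.4 + 13.7 + 1.7 = 860.5
TFR = 5 × 860.5 / 1000 = 4.3025
GRR = 0.484 × 4.3025 = 2.08241

2.08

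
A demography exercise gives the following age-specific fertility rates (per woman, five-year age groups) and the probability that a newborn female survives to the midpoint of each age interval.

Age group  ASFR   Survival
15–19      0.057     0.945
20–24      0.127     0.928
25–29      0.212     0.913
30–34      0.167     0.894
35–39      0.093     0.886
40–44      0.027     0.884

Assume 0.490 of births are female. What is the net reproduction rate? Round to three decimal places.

Proportion female at birth = 0.490.
Each age group contributes 5 × ASFR × survival:
  15–19: 5 × 0.057 × 0.945 = 0.26933
  20–24: 5 × 0.127 × 0.928 = 0.58928
  25–29: 5 × 0.212 × 0.913 = 0.96778
  30–34: 5 × 0.167 × 0.894 = 0.74649
  35–39: 5 × 0.093 × 0.886 = 0.41199
  40–44: 5 × 0.027 × 0.884 = 0.11934
Sum = 3.10421
NRR = 0.490 × 3.10421 = 1.52106
With NRR above 1 the population is above replacement fertility.

1.521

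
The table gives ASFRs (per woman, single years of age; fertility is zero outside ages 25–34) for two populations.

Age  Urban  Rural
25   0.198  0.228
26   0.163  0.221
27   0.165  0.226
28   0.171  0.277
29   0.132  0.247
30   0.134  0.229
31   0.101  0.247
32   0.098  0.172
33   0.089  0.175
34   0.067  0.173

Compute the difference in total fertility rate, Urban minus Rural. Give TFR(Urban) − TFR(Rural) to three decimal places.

Urban:
  Sum of ASFRs = 0.198 + 0.163 + 0.165 + 0.171 + 0.132 + 0.134 + 0.101 + 0.098 + 0.089 + 0.067 = 1.318
  TFR = 1.318
Rural:
  Sum of ASFRs = 0.228 + 0.221 + 0.226 + 0.277 + 0.247 + 0.229 + 0.247 + 0.172 + 0.175 + 0.173 = 2.195
  TFR = 2.195
Difference = 1.318 − 2.195 = -0.877

-0.877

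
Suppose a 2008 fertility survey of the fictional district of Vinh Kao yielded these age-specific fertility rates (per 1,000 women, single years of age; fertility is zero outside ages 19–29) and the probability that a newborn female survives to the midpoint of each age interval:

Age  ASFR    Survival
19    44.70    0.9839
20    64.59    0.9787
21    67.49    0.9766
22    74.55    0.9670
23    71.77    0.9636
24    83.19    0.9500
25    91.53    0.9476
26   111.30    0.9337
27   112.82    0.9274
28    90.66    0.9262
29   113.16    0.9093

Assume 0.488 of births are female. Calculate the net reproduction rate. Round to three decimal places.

Proportion female at birth = 0.488.
Each age group contributes 1 × ASFR × survival:
  19: 1 × 44.70/1000 × 0.9839 = 0.04398
  20: 1 × 64.59/1000 × 0.9787 = 0.06321
  21: 1 × 67.49/1000 × 0.9766 = 0.06591
  22: 1 × 74.55/1000 × 0.9670 = 0.07209
  23: 1 × 71.77/1000 × 0.9636 = 0.06916
  24: 1 × 83.19/1000 × 0.9500 = 0.07903
  25: 1 × 91.53/1000 × 0.9476 = 0.08673
  26: 1 × 111.30/1000 × 0.9337 = 0.10392
  27: 1 × 112.82/1000 × 0.9274 = 0.10463
  28: 1 × 90.66/1000 × 0.9262 = 0.08397
  29: 1 × 113.16/1000 × 0.9093 = 0.10290
Sum = 0.87553
NRR = 0.488 × 0.87553 = 0.42726

0.427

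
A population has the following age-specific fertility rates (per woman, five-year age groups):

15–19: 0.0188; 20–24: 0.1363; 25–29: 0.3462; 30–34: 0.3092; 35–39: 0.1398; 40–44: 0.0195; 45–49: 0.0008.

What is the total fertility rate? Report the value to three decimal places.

Sum of ASFRs = 0.0188 + 0.1363 + 0.3462 + 0.3092 + 0.1398 + 0.0195 + 0.0008 = 0.9706
TFR = 5 × 0.9706 = 4.853

4.853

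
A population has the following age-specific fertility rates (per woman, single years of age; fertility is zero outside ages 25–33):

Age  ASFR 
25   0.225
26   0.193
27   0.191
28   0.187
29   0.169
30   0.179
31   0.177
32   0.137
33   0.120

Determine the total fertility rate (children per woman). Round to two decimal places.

Sum of ASFRs = 0.225 + 0.193 + 0.191 + 0.187 + 0.169 + 0.179 + 0.177 + 0.137 + 0.120 = 1.578
TFR = 1.578

1.58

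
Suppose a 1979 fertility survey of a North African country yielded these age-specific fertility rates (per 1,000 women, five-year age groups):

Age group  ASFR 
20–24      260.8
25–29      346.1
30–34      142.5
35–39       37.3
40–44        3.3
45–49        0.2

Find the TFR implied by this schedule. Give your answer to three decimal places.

Sum of ASFRs = 260.8 + 346.1 + 142.5 + 37.3 + 3.3 + 0.2 = 790.2
TFR = 5 × 790.2 / 1000 = 3.951

3.951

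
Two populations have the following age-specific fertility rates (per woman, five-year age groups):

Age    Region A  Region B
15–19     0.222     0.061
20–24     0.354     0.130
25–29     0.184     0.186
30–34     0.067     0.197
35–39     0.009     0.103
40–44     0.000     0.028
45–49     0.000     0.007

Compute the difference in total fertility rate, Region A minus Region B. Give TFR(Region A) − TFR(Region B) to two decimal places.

0.62

Region A:
  Sum of ASFRs = 0.222 + 0.354 + 0.184 + 0.067 + 0.009 + 0.000 + 0.000 = 0.836
  TFR = 5 × 0.836 = 4.18
Region B:
  Sum of ASFRs = 0.061 + 0.130 + 0.186 + 0.197 + 0.103 + 0.028 + 0.007 = 0.712
  TFR = 5 × 0.712 = 3.56
Difference = 4.18 − 3.56 = 0.62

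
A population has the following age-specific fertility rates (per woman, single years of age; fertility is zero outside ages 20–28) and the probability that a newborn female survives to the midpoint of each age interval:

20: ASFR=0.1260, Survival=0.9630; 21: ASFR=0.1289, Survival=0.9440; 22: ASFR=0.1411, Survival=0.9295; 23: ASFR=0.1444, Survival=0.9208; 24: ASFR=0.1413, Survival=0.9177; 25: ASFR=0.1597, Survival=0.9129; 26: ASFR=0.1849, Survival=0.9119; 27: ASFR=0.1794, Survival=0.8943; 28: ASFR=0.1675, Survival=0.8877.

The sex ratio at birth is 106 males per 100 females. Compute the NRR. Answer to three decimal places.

Proportion female at birth = 100 / (100 + 106) = 0.48544.
Survival-weighted fertility by age (1·fₓ·Sₓ):
  20: 1 × 0.1260 × 0.9630 = 0.12134
  21: 1 × 0.1289 × 0.9440 = 0.12168
  22: 1 × 0.1411 × 0.9295 = 0.13115
  23: 1 × 0.1444 × 0.9208 = 0.13296
  24: 1 × 0.1413 × 0.9177 = 0.12967
  25: 1 × 0.1597 × 0.9129 = 0.14579
  26: 1 × 0.1849 × 0.9119 = 0.16861
  27: 1 × 0.1794 × 0.8943 = 0.16044
  28: 1 × 0.1675 × 0.8877 = 0.14869
Sum = 1.26033
NRR = 0.48544 × 1.26033 = 0.61181
NRR < 1, so the cohort does not fully replace itself.

0.612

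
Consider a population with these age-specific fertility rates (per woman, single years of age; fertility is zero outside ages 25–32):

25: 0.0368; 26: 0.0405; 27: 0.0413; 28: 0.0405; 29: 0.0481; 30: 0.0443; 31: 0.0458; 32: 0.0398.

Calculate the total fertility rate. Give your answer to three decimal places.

0.337

Sum of ASFRs = 0.0368 + 0.0405 + 0.0413 + 0.0405 + 0.0481 + 0.0443 + 0.0458 + 0.0398 = 0.3371
TFR = 0.3371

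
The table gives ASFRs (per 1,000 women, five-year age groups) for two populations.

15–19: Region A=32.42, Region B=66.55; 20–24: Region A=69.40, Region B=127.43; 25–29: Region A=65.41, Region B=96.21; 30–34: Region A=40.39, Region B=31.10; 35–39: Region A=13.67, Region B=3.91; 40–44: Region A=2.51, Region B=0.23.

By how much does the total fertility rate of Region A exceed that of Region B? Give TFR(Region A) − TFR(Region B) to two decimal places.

Region A:
  Sum of ASFRs = 32.42 + 69.40 + 65.41 + 40.39 + 13.67 + 2.51 = 223.80
  TFR = 5 × 223.80 / 1000 = 1.119
Region B:
  Sum of ASFRs = 66.55 + 127.43 + 96.21 + 31.10 + 3.91 + 0.23 = 325.43
  TFR = 5 × 325.43 / 1000 = 1.62715
Difference = 1.119 − 1.62715 = -0.50815

-0.51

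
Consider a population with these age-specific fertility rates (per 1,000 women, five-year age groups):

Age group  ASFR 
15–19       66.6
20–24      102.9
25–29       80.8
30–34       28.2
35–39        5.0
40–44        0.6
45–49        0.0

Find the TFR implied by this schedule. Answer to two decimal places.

1.42

Sum of ASFRs = 66.6 + 102.9 + 80.8 + 28.2 + 5.0 + 0.6 + 0.0 = 284.1
TFR = 5 × 284.1 / 1000 = 1.4205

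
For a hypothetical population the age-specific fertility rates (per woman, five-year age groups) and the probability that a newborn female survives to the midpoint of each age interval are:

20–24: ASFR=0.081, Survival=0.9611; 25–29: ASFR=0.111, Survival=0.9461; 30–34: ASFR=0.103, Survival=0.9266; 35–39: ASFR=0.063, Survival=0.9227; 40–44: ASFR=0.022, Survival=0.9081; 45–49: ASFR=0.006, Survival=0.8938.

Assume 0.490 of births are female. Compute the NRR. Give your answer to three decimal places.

0.886

Proportion female at birth = 0.490.
Each age group contributes 5 × ASFR × survival:
  20–24: 5 × 0.081 × 0.9611 = 0.38925
  25–29: 5 × 0.111 × 0.9461 = 0.52509
  30–34: 5 × 0.103 × 0.9266 = 0.47720
  35–39: 5 × 0.063 × 0.9227 = 0.29065
  40–44: 5 × 0.022 × 0.9081 = 0.09989
  45–49: 5 × 0.006 × 0.8938 = 0.02681
Sum = 1.80889
NRR = 0.490 × 1.80889 = 0.88636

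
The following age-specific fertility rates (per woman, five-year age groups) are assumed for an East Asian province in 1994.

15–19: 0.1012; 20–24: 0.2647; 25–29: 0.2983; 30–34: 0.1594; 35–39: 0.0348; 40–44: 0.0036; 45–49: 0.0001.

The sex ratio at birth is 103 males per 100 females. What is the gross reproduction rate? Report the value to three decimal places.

Proportion female at birth = 100 / (100 + 103) = 0.49261.
Sum of ASFRs = 0.1012 + 0.2647 + 0.2983 + 0.1594 + 0.0348 + 0.0036 + 0.0001 = 0.8621
TFR = 5 × 0.8621 = 4.3105
GRR = 0.49261 × 4.3105 = 2.12340

2.123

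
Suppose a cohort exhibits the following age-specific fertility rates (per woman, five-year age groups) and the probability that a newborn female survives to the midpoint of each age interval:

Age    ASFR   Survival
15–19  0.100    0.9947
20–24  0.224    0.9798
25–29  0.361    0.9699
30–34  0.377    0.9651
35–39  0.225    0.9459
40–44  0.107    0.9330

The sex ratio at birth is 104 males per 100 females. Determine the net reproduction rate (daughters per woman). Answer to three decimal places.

Proportion female at birth = 100 / (100 + 104) = 0.49020.
Survival-weighted fertility by age (5·fₓ·Sₓ):
  15–19: 5 × 0.100 × 0.9947 = 0.49735
  20–24: 5 × 0.224 × 0.9798 = 1.09738
  25–29: 5 × 0.361 × 0.9699 = 1.75067
  30–34: 5 × 0.377 × 0.9651 = 1.81921
  35–39: 5 × 0.225 × 0.9459 = 1.06414
  40–44: 5 × 0.107 × 0.9330 = 0.49916
Sum = 6.72791
NRR = 0.49020 × 6.72791 = 3.29802
An NRR exceeding 1 indicates intrinsic growth under these rates.

3.298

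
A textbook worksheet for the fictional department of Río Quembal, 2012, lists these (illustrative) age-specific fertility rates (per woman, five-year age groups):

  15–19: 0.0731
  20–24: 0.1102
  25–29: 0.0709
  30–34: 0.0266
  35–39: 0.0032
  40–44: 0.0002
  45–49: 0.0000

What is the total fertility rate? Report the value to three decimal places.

1.421

Sum of ASFRs = 0.0731 + 0.1102 + 0.0709 + 0.0266 + 0.0032 + 0.0002 + 0.0000 = 0.2842
TFR = 5 × 0.2842 = 1.421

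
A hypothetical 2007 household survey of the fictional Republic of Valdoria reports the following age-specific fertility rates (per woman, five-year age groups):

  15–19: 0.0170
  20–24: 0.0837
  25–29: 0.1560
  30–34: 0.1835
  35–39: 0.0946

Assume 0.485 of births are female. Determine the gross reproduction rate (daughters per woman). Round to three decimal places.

1.297

Proportion female at birth = 0.485.
Sum of ASFRs = 0.0170 + 0.0837 + 0.1560 + 0.1835 + 0.0946 = 0.5348
TFR = 5 × 0.5348 = 2.674
GRR = 0.485 × 2.674 = 1.29689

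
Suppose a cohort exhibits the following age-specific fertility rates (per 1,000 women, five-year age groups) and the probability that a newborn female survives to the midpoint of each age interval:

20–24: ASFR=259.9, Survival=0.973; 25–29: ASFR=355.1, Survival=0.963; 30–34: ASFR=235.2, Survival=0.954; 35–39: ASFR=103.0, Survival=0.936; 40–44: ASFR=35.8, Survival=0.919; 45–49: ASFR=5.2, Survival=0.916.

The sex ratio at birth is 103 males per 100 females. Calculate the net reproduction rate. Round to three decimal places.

2.348

Proportion female at birth = 100 / (100 + 103) = 0.49261.
Each age group contributes 5 × ASFR × survival:
  20–24: 5 × 259.9/1000 × 0.973 = 1.26441
  25–29: 5 × 355.1/1000 × 0.963 = 1.70981
  30–34: 5 × 235.2/1000 × 0.954 = 1.12190
  35–39: 5 × 103.0/1000 × 0.936 = 0.48204
  40–44: 5 × 35.8/1000 × 0.919 = 0.16450
  45–49: 5 × 5.2/1000 × 0.916 = 0.02382
Sum = 4.76648
NRR = 0.49261 × 4.76648 = 2.34802
With NRR above 1 the population is above replacement fertility.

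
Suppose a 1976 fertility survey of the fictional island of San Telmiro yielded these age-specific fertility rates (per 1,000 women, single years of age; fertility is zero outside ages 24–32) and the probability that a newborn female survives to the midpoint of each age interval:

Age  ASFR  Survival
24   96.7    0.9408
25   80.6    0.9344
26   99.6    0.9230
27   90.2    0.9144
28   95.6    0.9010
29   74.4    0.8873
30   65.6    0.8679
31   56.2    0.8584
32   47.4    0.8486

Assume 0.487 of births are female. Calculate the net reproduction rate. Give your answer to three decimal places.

0.311

Proportion female at birth = 0.487.
Each age group contributes 1 × ASFR × survival:
  24: 1 × 96.7/1000 × 0.9408 = 0.09098
  25: 1 × 80.6/1000 × 0.9344 = 0.07531
  26: 1 × 99.6/1000 × 0.9230 = 0.09193
  27: 1 × 90.2/1000 × 0.9144 = 0.08248
  28: 1 × 95.6/1000 × 0.9010 = 0.08614
  29: 1 × 74.4/1000 × 0.8873 = 0.06602
  30: 1 × 65.6/1000 × 0.8679 = 0.05693
  31: 1 × 56.2/1000 × 0.8584 = 0.04824
  32: 1 × 47.4/1000 × 0.8486 = 0.04022
Sum = 0.63825
NRR = 0.487 × 0.63825 = 0.31083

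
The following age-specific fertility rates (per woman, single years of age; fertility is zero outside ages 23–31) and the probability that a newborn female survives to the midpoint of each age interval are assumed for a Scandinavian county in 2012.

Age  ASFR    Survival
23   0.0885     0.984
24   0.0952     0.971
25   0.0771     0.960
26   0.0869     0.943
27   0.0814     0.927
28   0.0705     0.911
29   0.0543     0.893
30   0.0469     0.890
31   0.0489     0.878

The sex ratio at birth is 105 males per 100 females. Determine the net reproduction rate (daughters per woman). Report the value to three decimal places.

Proportion female at birth = 100 / (100 + 105) = 0.48780.
Weighting each age-specific rate by interval width and survival:
  23: 1 × 0.0885 × 0.984 = 0.08708
  24: 1 × 0.0952 × 0.971 = 0.09244
  25: 1 × 0.0771 × 0.960 = 0.07402
  26: 1 × 0.0869 × 0.943 = 0.08195
  27: 1 × 0.0814 × 0.927 = 0.07546
  28: 1 × 0.0705 × 0.911 = 0.06423
  29: 1 × 0.0543 × 0.893 = 0.04849
  30: 1 × 0.0469 × 0.890 = 0.04174
  31: 1 × 0.0489 × 0.878 = 0.04293
Sum = 0.60834
NRR = 0.48780 × 0.60834 = 0.29675
An NRR under 1 implies long-run decline under these rates.

0.297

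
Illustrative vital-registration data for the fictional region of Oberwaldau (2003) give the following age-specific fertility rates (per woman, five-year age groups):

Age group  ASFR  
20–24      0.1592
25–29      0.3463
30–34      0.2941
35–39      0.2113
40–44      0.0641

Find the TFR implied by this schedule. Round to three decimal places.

5.375

Sum of ASFRs = 0.1592 + 0.3463 + 0.2941 + 0.2113 + 0.0641 = 1.0750
TFR = 5 × 1.0750 = 5.375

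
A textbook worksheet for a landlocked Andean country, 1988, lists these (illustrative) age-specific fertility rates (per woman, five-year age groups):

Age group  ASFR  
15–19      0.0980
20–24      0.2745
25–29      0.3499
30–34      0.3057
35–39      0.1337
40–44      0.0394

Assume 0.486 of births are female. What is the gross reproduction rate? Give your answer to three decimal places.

2.919

Proportion female at birth = 0.486.
Sum of ASFRs = 0.0980 + 0.2745 + 0.3499 + 0.3057 + 0.1337 + 0.0394 = 1.2012
TFR = 5 × 1.2012 = 6.006
GRR = 0.486 × 6.006 = 2.91892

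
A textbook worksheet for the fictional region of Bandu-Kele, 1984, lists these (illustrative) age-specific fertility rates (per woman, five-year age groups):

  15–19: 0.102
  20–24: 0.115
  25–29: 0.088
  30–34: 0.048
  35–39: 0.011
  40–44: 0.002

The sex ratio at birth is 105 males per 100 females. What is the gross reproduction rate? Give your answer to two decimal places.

0.89

Proportion female at birth = 100 / (100 + 105) = 0.48780.
Sum of ASFRs = 0.102 + 0.115 + 0.088 + 0.048 + 0.011 + 0.002 = 0.366
TFR = 5 × 0.366 = 1.83
GRR = 0.48780 × 1.83 = 0.89267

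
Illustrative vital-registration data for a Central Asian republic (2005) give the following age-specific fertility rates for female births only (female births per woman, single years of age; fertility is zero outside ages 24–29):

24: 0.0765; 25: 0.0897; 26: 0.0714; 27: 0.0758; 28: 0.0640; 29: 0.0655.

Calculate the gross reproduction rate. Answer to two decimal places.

Sum of female ASFRs = 0.0765 + 0.0897 + 0.0714 + 0.0758 + 0.0640 + 0.0655 = 0.4429
GRR = 0.4429

0.44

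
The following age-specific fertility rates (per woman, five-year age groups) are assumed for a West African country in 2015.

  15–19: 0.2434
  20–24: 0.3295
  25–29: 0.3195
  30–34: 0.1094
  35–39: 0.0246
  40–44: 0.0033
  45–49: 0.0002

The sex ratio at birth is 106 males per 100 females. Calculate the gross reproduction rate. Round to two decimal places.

2.50

Proportion female at birth = 100 / (100 + 106) = 0.48544.
Sum of ASFRs = 0.2434 + 0.3295 + 0.3195 + 0.1094 + 0.0246 + 0.0033 + 0.0002 = 1.0299
TFR = 5 × 1.0299 = 5.1495
GRR = 0.48544 × 5.1495 = 2.49977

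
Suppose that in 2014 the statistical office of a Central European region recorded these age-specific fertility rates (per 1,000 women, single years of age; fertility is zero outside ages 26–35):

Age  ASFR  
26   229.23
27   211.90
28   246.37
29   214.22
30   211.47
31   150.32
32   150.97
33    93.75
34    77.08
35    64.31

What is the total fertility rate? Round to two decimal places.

1.65

Sum of ASFRs = 229.23 + 211.90 + 246.37 + 214.22 + 211.47 + 150.32 + 150.97 + 93.75 + 77.08 + 64.31 = 1649.62
TFR = 1649.62 / 1000 = 1.64962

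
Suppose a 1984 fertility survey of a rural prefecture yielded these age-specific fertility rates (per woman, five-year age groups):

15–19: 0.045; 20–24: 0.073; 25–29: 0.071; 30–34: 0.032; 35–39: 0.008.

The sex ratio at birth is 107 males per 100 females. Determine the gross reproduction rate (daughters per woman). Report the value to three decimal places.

0.553

Proportion female at birth = 100 / (100 + 107) = 0.48309.
Sum of ASFRs = 0.045 + 0.073 + 0.071 + 0.032 + 0.008 = 0.229
TFR = 5 × 0.229 = 1.145
GRR = 0.48309 × 1.145 = 0.55314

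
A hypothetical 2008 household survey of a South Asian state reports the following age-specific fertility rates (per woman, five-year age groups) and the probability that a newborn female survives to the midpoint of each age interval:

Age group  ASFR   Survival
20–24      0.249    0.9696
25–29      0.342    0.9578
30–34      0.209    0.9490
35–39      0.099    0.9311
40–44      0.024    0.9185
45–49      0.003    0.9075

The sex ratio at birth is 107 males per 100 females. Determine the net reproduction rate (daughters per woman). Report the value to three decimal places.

2.136

Proportion female at birth = 100 / (100 + 107) = 0.48309.
Per-age-group product (5 × ASFR × survival probability):
  20–24: 5 × 0.249 × 0.9696 = 1.20715
  25–29: 5 × 0.342 × 0.9578 = 1.63784
  30–34: 5 × 0.209 × 0.9490 = 0.99171
  35–39: 5 × 0.099 × 0.9311 = 0.46089
  40–44: 5 × 0.024 × 0.9185 = 0.11022
  45–49: 5 × 0.003 × 0.9075 = 0.01361
Sum = 4.42142
NRR = 0.48309 × 4.42142 = 2.13594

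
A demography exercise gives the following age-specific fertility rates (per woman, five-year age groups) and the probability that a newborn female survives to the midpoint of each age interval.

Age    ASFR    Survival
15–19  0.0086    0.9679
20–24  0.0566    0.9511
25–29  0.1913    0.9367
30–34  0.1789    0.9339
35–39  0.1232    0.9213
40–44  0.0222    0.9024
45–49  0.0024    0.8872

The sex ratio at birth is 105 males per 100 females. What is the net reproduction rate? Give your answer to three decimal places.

1.327

Proportion female at birth = 100 / (100 + 105) = 0.48780.
Survival-weighted fertility by age (5·fₓ·Sₓ):
  15–19: 5 × 0.0086 × 0.9679 = 0.04162
  20–24: 5 × 0.0566 × 0.9511 = 0.26916
  25–29: 5 × 0.1913 × 0.9367 = 0.89595
  30–34: 5 × 0.1789 × 0.9339 = 0.83537
  35–39: 5 × 0.1232 × 0.9213 = 0.56752
  40–44: 5 × 0.0222 × 0.9024 = 0.10017
  45–49: 5 × 0.0024 × 0.8872 = 0.01065
Sum = 2.72044
NRR = 0.48780 × 2.72044 = 1.32703
With NRR above 1 the population is above replacement fertility.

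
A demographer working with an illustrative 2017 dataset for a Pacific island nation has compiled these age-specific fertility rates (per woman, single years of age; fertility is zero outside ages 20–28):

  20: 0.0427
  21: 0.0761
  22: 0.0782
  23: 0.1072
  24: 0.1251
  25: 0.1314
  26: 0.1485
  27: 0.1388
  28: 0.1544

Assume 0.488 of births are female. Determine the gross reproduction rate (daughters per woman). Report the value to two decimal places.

0.49

Proportion female at birth = 0.488.
Sum of ASFRs = 0.0427 + 0.0761 + 0.0782 + 0.1072 + 0.1251 + 0.1314 + 0.1485 + 0.1388 + 0.1544 = 1.0024
TFR = 1.0024
GRR = 0.488 × 1.0024 = 0.48917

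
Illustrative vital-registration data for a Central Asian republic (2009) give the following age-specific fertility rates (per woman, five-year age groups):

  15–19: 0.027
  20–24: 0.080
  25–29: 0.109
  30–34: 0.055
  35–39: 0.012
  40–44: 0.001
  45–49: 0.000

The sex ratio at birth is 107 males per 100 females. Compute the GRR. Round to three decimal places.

0.686

Proportion female at birth = 100 / (100 + 107) = 0.48309.
Sum of ASFRs = 0.027 + 0.080 + 0.109 + 0.055 + 0.012 + 0.001 + 0.000 = 0.284
TFR = 5 × 0.284 = 1.42
GRR = 0.48309 × 1.42 = 0.68599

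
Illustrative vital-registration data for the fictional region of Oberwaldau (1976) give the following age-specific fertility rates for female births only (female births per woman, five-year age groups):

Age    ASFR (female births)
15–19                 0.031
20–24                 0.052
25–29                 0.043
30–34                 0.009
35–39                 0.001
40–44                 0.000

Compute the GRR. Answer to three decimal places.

Sum of female ASFRs = 0.031 + 0.052 + 0.043 + 0.009 + 0.001 + 0.000 = 0.136
GRR = 5 × 0.136 = 0.68

0.680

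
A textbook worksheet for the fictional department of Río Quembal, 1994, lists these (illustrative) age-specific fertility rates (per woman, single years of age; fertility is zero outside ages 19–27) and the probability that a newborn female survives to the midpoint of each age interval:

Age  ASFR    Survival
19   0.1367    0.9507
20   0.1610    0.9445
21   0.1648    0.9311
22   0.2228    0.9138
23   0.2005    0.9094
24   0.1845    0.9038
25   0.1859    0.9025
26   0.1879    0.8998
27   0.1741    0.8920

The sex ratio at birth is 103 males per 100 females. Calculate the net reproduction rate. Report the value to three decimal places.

0.729

Proportion female at birth = 100 / (100 + 103) = 0.49261.
Weighting each age-specific rate by interval width and survival:
  19: 1 × 0.1367 × 0.9507 = 0.12996
  20: 1 × 0.1610 × 0.9445 = 0.15206
  21: 1 × 0.1648 × 0.9311 = 0.15345
  22: 1 × 0.2228 × 0.9138 = 0.20359
  23: 1 × 0.2005 × 0.9094 = 0.18233
  24: 1 × 0.1845 × 0.9038 = 0.16675
  25: 1 × 0.1859 × 0.9025 = 0.16777
  26: 1 × 0.1879 × 0.8998 = 0.16907
  27: 1 × 0.1741 × 0.8920 = 0.15530
Sum = 1.48028
NRR = 0.49261 × 1.48028 = 0.72920
With NRR below 1 the population is below replacement fertility.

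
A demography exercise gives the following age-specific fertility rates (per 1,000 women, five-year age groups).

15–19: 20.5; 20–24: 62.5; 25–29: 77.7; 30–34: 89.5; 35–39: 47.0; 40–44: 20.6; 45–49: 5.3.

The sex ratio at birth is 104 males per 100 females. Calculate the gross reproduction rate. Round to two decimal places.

0.79

Proportion female at birth = 100 / (100 + 104) = 0.49020.
Sum of ASFRs = 20.5 + 62.5 + 77.7 + 89.5 + 47.0 + 20.6 + 5.3 = 323.1
TFR = 5 × 323.1 / 1000 = 1.6155
GRR = 0.49020 × 1.6155 = 0.79192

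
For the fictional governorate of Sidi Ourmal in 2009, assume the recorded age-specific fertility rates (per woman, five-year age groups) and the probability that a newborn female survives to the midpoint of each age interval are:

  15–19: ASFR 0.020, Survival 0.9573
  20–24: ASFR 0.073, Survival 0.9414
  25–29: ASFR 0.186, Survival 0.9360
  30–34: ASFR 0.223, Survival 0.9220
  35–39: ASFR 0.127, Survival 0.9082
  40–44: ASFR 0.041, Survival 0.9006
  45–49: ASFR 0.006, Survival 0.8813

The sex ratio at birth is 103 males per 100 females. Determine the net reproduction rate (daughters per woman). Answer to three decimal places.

1.540

Proportion female at birth = 100 / (100 + 103) = 0.49261.
Each age group contributes 5 × ASFR × survival:
  15–19: 5 × 0.020 × 0.9573 = 0.09573
  20–24: 5 × 0.073 × 0.9414 = 0.34361
  25–29: 5 × 0.186 × 0.9360 = 0.87048
  30–34: 5 × 0.223 × 0.9220 = 1.02803
  35–39: 5 × 0.127 × 0.9082 = 0.57671
  40–44: 5 × 0.041 × 0.9006 = 0.18462
  45–49: 5 × 0.006 × 0.8813 = 0.02644
Sum = 3.12562
NRR = 0.49261 × 3.12562 = 1.53971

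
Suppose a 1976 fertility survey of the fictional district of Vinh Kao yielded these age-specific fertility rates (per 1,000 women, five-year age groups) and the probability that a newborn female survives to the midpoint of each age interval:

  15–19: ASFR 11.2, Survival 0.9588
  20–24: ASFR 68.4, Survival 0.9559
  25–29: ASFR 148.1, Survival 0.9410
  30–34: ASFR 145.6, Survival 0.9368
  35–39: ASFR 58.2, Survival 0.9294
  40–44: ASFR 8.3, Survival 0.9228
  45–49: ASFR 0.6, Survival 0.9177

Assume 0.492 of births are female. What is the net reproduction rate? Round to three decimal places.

1.019

Proportion female at birth = 0.492.
Each age group contributes 5 × ASFR × survival:
  15–19: 5 × 11.2/1000 × 0.9588 = 0.05369
  20–24: 5 × 68.4/1000 × 0.9559 = 0.32692
  25–29: 5 × 148.1/1000 × 0.9410 = 0.69681
  30–34: 5 × 145.6/1000 × 0.9368 = 0.68199
  35–39: 5 × 58.2/1000 × 0.9294 = 0.27046
  40–44: 5 × 8.3/1000 × 0.9228 = 0.03830
  45–49: 5 × 0.6/1000 × 0.9177 = 0.00275
Sum = 2.07092
NRR = 0.492 × 2.07092 = 1.01889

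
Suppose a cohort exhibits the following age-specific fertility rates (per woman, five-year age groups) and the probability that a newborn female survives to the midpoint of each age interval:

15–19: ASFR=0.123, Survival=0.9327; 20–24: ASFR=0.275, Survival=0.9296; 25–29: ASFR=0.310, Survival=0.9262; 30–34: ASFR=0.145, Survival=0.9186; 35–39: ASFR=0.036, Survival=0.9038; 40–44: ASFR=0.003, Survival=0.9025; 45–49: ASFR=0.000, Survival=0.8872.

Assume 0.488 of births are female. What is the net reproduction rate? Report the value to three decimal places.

Proportion female at birth = 0.488.
Per-age-group product (5 × ASFR × survival probability):
  15–19: 5 × 0.123 × 0.9327 = 0.57361
  20–24: 5 × 0.275 × 0.9296 = 1.27820
  25–29: 5 × 0.310 × 0.9262 = 1.43561
  30–34: 5 × 0.145 × 0.9186 = 0.66599
  35–39: 5 × 0.036 × 0.9038 = 0.16268
  40–44: 5 × 0.003 × 0.9025 = 0.01354
  45–49: 5 × 0.000 × 0.8872 = 0.00000
Sum = 4.12963
NRR = 0.488 × 4.12963 = 2.01526
An NRR exceeding 1 indicates intrinsic growth under these rates.

2.015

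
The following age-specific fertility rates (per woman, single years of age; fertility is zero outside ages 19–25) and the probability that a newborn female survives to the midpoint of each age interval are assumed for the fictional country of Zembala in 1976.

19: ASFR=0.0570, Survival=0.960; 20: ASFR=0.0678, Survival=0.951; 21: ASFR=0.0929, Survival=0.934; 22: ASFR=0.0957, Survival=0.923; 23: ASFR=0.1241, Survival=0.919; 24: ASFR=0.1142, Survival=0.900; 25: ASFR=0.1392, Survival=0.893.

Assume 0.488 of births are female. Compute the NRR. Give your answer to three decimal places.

0.310

Proportion female at birth = 0.488.
Per-age-group product (1 × ASFR × survival probability):
  19: 1 × 0.0570 × 0.960 = 0.05472
  20: 1 × 0.0678 × 0.951 = 0.06448
  21: 1 × 0.0929 × 0.934 = 0.08677
  22: 1 × 0.0957 × 0.923 = 0.08833
  23: 1 × 0.1241 × 0.919 = 0.11405
  24: 1 × 0.1142 × 0.900 = 0.10278
  25: 1 × 0.1392 × 0.893 = 0.12431
Sum = 0.63544
NRR = 0.488 × 0.63544 = 0.31009
An NRR under 1 implies long-run decline under these rates.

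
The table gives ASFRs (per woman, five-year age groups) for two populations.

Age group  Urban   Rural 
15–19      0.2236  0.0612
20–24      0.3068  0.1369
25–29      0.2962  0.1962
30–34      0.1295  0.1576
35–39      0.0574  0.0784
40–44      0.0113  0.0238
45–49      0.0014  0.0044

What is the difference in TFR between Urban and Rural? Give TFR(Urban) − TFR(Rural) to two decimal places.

Urban:
  Sum of ASFRs = 0.2236 + 0.3068 + 0.2962 + 0.1295 + 0.0574 + 0.0113 + 0.0014 = 1.0262
  TFR = 5 × 1.0262 = 5.131
Rural:
  Sum of ASFRs = 0.0612 + 0.1369 + 0.1962 + 0.1576 + 0.0784 + 0.0238 + 0.0044 = 0.6585
  TFR = 5 × 0.6585 = 3.2925
Difference = 5.131 − 3.2925 = 1.8385

1.84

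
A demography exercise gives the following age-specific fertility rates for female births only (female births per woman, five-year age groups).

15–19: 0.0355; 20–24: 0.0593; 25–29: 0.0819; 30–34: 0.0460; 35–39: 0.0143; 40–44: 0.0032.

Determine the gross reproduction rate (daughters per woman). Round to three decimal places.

Sum of female ASFRs = 0.0355 + 0.0593 + 0.0819 + 0.0460 + 0.0143 + 0.0032 = 0.2402
GRR = 5 × 0.2402 = 1.201

1.201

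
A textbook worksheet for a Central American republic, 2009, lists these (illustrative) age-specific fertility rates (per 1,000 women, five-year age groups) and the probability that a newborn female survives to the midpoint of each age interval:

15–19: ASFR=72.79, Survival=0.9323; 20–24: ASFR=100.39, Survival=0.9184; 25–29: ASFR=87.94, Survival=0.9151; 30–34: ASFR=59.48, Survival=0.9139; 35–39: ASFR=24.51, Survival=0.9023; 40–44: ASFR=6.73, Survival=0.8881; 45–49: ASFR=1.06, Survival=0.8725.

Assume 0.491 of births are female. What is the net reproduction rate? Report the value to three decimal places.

Proportion female at birth = 0.491.
Each age group contributes 5 × ASFR × survival:
  15–19: 5 × 72.79/1000 × 0.9323 = 0.33931
  20–24: 5 × 100.39/1000 × 0.9184 = 0.46099
  25–29: 5 × 87.94/1000 × 0.9151 = 0.40237
  30–34: 5 × 59.48/1000 × 0.9139 = 0.27179
  35–39: 5 × 24.51/1000 × 0.9023 = 0.11058
  40–44: 5 × 6.73/1000 × 0.8881 = 0.02988
  45–49: 5 × 1.06/1000 × 0.8725 = 0.00462
Sum = 1.61954
NRR = 0.491 × 1.61954 = 0.79519

0.795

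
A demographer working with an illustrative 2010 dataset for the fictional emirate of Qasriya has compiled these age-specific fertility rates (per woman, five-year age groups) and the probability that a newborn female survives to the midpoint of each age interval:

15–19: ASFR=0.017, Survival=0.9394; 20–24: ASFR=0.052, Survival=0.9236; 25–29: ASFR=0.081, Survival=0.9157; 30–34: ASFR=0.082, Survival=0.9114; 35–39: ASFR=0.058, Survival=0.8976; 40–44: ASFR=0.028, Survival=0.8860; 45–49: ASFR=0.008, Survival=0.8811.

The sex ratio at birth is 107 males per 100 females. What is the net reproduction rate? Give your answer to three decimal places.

Proportion female at birth = 100 / (100 + 107) = 0.48309.
Weighting each age-specific rate by interval width and survival:
  15–19: 5 × 0.017 × 0.9394 = 0.07985
  20–24: 5 × 0.052 × 0.9236 = 0.24014
  25–29: 5 × 0.081 × 0.9157 = 0.37086
  30–34: 5 × 0.082 × 0.9114 = 0.37367
  35–39: 5 × 0.058 × 0.8976 = 0.26030
  40–44: 5 × 0.028 × 0.8860 = 0.12404
  45–49: 5 × 0.008 × 0.8811 = 0.03524
Sum = 1.48410
NRR = 0.48309 × 1.48410 = 0.71695
NRR < 1, so the cohort does not fully replace itself.

0.717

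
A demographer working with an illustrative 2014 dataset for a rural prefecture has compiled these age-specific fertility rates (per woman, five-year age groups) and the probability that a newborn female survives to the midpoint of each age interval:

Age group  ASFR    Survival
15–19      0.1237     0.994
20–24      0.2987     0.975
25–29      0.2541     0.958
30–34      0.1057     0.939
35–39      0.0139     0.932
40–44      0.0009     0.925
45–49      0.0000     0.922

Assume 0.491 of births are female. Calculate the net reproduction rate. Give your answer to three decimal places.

1.892

Proportion female at birth = 0.491.
Weighting each age-specific rate by interval width and survival:
  15–19: 5 × 0.1237 × 0.994 = 0.61479
  20–24: 5 × 0.2987 × 0.975 = 1.45616
  25–29: 5 × 0.2541 × 0.958 = 1.21714
  30–34: 5 × 0.1057 × 0.939 = 0.49626
  35–39: 5 × 0.0139 × 0.932 = 0.06477
  40–44: 5 × 0.0009 × 0.925 = 0.00416
  45–49: 5 × 0.0000 × 0.922 = 0.00000
Sum = 3.85328
NRR = 0.491 × 3.85328 = 1.89196
An NRR exceeding 1 indicates intrinsic growth under these rates.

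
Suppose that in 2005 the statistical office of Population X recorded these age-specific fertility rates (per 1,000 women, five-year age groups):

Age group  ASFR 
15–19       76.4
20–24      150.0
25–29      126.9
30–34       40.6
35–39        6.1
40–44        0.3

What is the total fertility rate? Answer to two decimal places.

Sum of ASFRs = 76.4 + 150.0 + 126.9 + 40.6 + 6.1 + 0.3 = 400.3
TFR = 5 × 400.3 / 1000 = 2.0015

2.00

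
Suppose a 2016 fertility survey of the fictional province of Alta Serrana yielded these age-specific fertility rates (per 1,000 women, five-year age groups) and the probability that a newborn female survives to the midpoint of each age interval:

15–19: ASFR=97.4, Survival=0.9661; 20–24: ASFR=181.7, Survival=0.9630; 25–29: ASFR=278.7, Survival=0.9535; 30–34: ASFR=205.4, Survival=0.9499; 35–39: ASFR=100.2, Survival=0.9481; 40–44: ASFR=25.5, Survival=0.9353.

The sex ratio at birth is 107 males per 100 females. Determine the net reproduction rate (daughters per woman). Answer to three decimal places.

2.050

Proportion female at birth = 100 / (100 + 107) = 0.48309.
Per-age-group product (5 × ASFR × survival probability):
  15–19: 5 × 97.4/1000 × 0.9661 = 0.47049
  20–24: 5 × 181.7/1000 × 0.9630 = 0.87489
  25–29: 5 × 278.7/1000 × 0.9535 = 1.32870
  30–34: 5 × 205.4/1000 × 0.9499 = 0.97555
  35–39: 5 × 100.2/1000 × 0.9481 = 0.47500
  40–44: 5 × 25.5/1000 × 0.9353 = 0.11925
Sum = 4.24388
NRR = 0.48309 × 4.24388 = 2.05018
With NRR above 1 the population is above replacement fertility.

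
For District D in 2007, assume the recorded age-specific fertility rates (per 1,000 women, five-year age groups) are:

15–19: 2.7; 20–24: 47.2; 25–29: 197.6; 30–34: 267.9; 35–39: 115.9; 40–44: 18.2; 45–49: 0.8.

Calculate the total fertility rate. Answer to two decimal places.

Sum of ASFRs = 2.7 + 47.2 + 197.6 + 267.9 + 115.9 + 18.2 + 0.8 = 650.3
TFR = 5 × 650.3 / 1000 = 3.2515

3.25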